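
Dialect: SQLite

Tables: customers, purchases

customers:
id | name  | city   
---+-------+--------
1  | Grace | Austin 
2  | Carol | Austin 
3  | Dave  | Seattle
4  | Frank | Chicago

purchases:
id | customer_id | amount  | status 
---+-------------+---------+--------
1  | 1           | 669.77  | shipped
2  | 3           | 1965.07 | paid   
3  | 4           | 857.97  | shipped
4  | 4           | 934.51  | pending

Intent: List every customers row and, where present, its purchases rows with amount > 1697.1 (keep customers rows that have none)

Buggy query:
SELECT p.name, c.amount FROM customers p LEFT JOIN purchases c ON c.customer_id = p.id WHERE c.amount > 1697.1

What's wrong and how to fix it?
Bug: A WHERE condition on the right-hand table after LEFT JOIN drops unmatched parents

Fix: Move the right-table condition into the ON clause so unmatched parents are kept

Corrected query:
SELECT p.name, c.amount FROM customers p LEFT JOIN purchases c ON c.customer_id = p.id AND c.amount > 1697.1

Result:
name  | amount 
------+--------
Grace | NULL   
Carol | NULL   
Dave  | 1965.07
Frank | NULL   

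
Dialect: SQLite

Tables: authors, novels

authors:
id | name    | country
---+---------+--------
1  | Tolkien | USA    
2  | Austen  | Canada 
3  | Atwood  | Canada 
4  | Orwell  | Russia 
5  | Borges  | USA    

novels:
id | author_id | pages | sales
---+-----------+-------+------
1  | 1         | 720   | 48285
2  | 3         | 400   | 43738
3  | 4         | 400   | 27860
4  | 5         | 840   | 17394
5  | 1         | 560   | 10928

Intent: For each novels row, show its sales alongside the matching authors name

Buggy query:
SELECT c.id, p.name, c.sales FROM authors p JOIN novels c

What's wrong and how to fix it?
Bug: Missing join condition: each novels row is matched to all authors rows instead of just its own

Fix: Add ON c.author_id = p.id to the JOIN

Corrected query:
SELECT c.id, p.name, c.sales FROM authors p JOIN novels c ON c.author_id = p.id

Result:
id | name    | sales
---+---------+------
1  | Tolkien | 48285
2  | Atwood  | 43738
3  | Orwell  | 27860
4  | Borges  | 17394
5  | Tolkien | 10928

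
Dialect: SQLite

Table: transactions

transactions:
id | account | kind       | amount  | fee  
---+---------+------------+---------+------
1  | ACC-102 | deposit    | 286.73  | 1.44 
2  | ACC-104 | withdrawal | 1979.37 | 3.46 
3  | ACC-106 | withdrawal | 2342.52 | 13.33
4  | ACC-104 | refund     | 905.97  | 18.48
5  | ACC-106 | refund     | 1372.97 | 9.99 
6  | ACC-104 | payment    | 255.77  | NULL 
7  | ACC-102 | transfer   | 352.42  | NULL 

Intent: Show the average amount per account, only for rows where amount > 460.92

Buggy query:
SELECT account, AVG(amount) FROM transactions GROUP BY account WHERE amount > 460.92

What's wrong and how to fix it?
Bug: WHERE cannot follow GROUP BY

Fix: Place WHERE between FROM and GROUP BY

Corrected query:
SELECT account, AVG(amount) FROM transactions WHERE amount > 460.92 GROUP BY account

Result:
account | AVG(amount)
--------+------------
ACC-104 | 1442.67    
ACC-106 | 1857.745   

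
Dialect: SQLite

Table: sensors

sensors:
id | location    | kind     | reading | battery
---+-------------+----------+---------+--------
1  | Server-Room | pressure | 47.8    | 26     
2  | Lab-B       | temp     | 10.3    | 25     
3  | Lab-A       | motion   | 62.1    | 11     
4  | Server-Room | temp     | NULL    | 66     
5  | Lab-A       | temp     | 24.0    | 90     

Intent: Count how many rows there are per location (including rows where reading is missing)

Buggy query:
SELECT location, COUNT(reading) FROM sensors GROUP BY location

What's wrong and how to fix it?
Bug: COUNT(column) counts non-NULL values only; rows with NULL reading aren't counted

Fix: Replace COUNT(reading) with COUNT(*)

Corrected query:
SELECT location, COUNT(*) FROM sensors GROUP BY location

Result:
location    | COUNT(*)
------------+---------
Lab-A       | 2       
Lab-B       | 1       
Server-Room | 2       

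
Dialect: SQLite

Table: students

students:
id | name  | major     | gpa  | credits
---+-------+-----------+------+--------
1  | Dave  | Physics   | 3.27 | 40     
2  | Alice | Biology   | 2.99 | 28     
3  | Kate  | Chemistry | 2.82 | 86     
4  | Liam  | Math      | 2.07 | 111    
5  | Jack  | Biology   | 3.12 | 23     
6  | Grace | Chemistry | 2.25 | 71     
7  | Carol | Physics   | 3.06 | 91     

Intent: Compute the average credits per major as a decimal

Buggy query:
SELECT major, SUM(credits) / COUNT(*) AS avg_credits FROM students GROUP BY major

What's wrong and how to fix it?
Bug: SUM(credits) and COUNT(*) are both integers; the division truncates the fractional part

Fix: Cast one side to REAL so the division keeps the fractional part

Corrected query:
SELECT major, SUM(credits) * 1.0 / COUNT(*) AS avg_credits FROM students GROUP BY major

Result:
major     | avg_credits
----------+------------
Biology   | 25.5       
Chemistry | 78.5       
Math      | 111        
Physics   | 65.5       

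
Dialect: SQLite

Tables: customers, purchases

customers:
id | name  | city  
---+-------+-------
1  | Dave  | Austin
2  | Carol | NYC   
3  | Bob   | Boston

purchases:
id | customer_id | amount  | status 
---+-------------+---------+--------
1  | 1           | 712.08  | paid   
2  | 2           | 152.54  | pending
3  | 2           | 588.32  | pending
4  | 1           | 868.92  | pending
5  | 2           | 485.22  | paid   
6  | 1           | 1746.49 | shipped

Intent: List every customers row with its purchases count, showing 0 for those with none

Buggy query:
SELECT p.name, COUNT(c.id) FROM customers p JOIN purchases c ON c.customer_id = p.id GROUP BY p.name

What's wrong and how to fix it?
Bug: INNER JOIN drops customers rows that have no matching purchases rows

Fix: Switch to LEFT JOIN to retain unmatched parent rows

Corrected query:
SELECT p.name, COUNT(c.id) FROM customers p LEFT JOIN purchases c ON c.customer_id = p.id GROUP BY p.name

Result:
name  | COUNT(c.id)
------+------------
Bob   | 0          
Carol | 3          
Dave  | 3          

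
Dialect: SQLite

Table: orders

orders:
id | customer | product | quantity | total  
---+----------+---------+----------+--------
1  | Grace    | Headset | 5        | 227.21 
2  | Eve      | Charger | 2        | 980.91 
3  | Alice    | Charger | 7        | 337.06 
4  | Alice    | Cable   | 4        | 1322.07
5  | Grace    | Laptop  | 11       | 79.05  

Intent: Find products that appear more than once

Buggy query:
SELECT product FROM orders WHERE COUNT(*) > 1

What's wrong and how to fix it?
Bug: COUNT(*) is an aggregate and cannot be used in WHERE

Fix: Group first, then use HAVING for the count condition

Corrected query:
SELECT product FROM orders GROUP BY product HAVING COUNT(*) > 1

Result:
product
-------
Charger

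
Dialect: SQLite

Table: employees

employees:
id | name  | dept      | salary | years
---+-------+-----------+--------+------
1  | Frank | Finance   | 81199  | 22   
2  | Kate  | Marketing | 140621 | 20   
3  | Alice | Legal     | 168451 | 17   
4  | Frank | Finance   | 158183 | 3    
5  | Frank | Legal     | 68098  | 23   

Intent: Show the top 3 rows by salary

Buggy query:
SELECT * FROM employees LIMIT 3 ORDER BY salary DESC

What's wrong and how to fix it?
Bug: LIMIT must come after ORDER BY

Fix: Sort with ORDER BY, then apply LIMIT

Corrected query:
SELECT * FROM employees ORDER BY salary DESC LIMIT 3

Result:
id | name  | dept      | salary | years
---+-------+-----------+--------+------
3  | Alice | Legal     | 168451 | 17   
4  | Frank | Finance   | 158183 | 3    
2  | Kate  | Marketing | 140621 | 20   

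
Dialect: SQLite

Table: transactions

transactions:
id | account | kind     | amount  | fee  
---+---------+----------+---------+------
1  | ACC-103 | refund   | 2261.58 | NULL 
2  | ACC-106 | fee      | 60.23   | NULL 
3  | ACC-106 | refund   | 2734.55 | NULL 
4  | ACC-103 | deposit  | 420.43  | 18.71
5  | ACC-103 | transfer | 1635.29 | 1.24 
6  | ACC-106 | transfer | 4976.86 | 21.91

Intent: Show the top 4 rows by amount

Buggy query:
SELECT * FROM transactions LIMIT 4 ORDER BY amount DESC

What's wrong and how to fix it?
Bug: LIMIT must come after ORDER BY

Fix: Sort with ORDER BY, then apply LIMIT

Corrected query:
SELECT * FROM transactions ORDER BY amount DESC LIMIT 4

Result:
id | account | kind     | amount  | fee  
---+---------+----------+---------+------
6  | ACC-106 | transfer | 4976.86 | 21.91
3  | ACC-106 | refund   | 2734.55 | NULL 
1  | ACC-103 | refund   | 2261.58 | NULL 
5  | ACC-103 | transfer | 1635.29 | 1.24 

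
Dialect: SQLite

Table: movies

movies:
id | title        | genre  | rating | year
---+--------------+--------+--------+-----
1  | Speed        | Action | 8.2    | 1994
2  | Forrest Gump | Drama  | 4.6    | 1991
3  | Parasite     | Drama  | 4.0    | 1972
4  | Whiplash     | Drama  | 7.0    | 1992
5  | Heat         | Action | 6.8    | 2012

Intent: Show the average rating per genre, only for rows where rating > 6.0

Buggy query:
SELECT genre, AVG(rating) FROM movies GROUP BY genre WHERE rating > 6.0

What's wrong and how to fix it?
Bug: WHERE cannot follow GROUP BY

Fix: Move the WHERE clause before GROUP BY

Corrected query:
SELECT genre, AVG(rating) FROM movies WHERE rating > 6.0 GROUP BY genre

Result:
genre  | AVG(rating)
-------+------------
Action | 7.5        
Drama  | 7          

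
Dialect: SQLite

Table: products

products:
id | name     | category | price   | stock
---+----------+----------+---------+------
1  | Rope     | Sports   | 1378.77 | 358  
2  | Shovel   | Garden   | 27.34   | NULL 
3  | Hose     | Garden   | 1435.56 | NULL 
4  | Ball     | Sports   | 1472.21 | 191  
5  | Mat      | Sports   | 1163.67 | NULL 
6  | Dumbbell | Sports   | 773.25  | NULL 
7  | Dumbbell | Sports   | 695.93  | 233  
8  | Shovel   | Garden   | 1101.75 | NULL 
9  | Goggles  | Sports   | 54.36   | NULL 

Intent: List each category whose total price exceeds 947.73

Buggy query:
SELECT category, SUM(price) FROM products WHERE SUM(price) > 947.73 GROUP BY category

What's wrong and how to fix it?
Bug: WHERE runs before GROUP BY, so aggregates aren't available there

Fix: Use HAVING (which filters groups after aggregation) instead of WHERE

Corrected query:
SELECT category, SUM(price) FROM products GROUP BY category HAVING SUM(price) > 947.73

Result:
category | SUM(price)
---------+-----------
Garden   | 2564.65   
Sports   | 5538.19   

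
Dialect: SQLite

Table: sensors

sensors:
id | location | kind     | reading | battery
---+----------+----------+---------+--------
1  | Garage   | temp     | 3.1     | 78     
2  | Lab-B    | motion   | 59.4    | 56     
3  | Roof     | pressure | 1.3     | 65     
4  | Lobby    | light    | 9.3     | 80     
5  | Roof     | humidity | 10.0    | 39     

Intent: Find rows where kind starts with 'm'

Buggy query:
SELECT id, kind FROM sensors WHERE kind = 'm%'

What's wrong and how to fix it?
Bug: Wildcards only work with LIKE; '=' treats '%' as a literal character

Fix: Replace '=' with LIKE so 'm%' is treated as a pattern

Corrected query:
SELECT id, kind FROM sensors WHERE kind LIKE 'm%'

Result:
id | kind  
---+-------
2  | motion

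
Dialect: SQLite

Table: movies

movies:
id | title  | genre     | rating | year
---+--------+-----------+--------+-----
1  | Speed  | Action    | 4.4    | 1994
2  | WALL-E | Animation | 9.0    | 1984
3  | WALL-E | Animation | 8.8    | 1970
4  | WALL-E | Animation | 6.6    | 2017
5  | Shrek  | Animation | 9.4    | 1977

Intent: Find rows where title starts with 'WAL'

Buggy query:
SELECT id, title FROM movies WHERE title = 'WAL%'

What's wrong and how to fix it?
Bug: Wildcards only work with LIKE; '=' treats '%' as a literal character

Fix: Use LIKE for wildcard pattern matching

Corrected query:
SELECT id, title FROM movies WHERE title LIKE 'WAL%'

Result:
id | title 
---+-------
2  | WALL-E
3  | WALL-E
4  | WALL-E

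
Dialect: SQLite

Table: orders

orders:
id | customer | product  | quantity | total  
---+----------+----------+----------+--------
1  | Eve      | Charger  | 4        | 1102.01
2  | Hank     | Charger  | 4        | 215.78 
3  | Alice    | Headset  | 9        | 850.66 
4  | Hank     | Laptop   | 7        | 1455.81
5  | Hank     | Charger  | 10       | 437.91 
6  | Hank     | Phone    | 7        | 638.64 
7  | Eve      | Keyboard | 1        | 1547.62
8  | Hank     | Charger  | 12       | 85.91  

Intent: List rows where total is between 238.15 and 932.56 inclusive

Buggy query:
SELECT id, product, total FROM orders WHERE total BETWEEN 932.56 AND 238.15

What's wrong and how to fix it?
Bug: The bounds are reversed; BETWEEN a AND b requires a <= b to match anything

Fix: Swap the bounds so the smaller value comes first

Corrected query:
SELECT id, product, total FROM orders WHERE total BETWEEN 238.15 AND 932.56

Result:
id | product | total 
---+---------+-------
3  | Headset | 850.66
5  | Charger | 437.91
6  | Phone   | 638.64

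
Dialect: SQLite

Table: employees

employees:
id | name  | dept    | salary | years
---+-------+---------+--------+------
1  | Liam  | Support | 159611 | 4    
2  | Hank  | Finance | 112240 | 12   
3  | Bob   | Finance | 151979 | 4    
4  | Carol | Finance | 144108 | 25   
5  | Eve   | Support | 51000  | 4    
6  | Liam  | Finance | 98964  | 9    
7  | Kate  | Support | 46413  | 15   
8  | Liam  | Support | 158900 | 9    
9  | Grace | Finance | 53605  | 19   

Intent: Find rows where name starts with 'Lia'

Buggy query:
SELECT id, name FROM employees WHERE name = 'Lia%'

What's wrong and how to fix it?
Bug: '=' compares the literal string including the % character; pattern matching needs LIKE

Fix: Use LIKE for wildcard pattern matching

Corrected query:
SELECT id, name FROM employees WHERE name LIKE 'Lia%'

Result:
id | name
---+-----
1  | Liam
6  | Liam
8  | Liam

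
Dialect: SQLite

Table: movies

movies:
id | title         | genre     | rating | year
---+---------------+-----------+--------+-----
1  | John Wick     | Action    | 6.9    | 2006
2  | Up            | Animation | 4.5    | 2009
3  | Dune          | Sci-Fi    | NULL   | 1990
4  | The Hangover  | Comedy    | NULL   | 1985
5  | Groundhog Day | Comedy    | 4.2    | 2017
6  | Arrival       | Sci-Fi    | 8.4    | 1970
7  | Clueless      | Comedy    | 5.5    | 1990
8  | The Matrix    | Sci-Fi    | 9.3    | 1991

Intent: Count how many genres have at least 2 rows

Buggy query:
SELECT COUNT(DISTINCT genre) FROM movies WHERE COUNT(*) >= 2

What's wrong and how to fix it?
Bug: COUNT(*) cannot appear in WHERE; the per-group count doesn't exist yet

Fix: Group first with HAVING COUNT(*) >= 2, then COUNT the resulting groups

Corrected query:
SELECT COUNT(*) FROM (SELECT genre FROM movies GROUP BY genre HAVING COUNT(*) >= 2)

Result:
COUNT(*)
--------
2       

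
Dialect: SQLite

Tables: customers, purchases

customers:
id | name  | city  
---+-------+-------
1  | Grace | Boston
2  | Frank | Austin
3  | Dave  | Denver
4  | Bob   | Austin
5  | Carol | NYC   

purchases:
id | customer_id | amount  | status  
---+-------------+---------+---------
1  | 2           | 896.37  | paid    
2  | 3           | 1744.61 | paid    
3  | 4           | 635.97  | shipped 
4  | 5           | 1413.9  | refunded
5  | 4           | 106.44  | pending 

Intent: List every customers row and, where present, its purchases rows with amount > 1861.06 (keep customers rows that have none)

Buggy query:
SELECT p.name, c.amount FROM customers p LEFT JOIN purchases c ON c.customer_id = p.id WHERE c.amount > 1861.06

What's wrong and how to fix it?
Bug: A WHERE condition on the right-hand table after LEFT JOIN drops unmatched parents

Fix: Put 'c.amount > 1861.06' in the JOIN's ON clause instead of WHERE

Corrected query:
SELECT p.name, c.amount FROM customers p LEFT JOIN purchases c ON c.customer_id = p.id AND c.amount > 1861.06

Result:
name  | amount
------+-------
Grace | NULL  
Frank | NULL  
Dave  | NULL  
Bob   | NULL  
Carol | NULL  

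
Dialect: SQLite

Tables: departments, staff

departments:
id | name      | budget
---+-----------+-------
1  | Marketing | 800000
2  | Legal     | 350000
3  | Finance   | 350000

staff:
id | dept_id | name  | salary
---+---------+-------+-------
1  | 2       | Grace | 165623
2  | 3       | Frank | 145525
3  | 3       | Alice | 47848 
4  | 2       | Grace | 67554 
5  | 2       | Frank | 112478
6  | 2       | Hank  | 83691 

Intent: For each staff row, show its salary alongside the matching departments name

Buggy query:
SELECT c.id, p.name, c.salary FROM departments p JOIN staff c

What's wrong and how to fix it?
Bug: Missing join condition: each staff row is matched to all departments rows instead of just its own

Fix: Specify the join condition linking the foreign key to the parent id

Corrected query:
SELECT c.id, p.name, c.salary FROM departments p JOIN staff c ON c.dept_id = p.id

Result:
id | name    | salary
---+---------+-------
1  | Legal   | 165623
2  | Finance | 145525
3  | Finance | 47848 
4  | Legal   | 67554 
5  | Legal   | 112478
6  | Legal   | 83691 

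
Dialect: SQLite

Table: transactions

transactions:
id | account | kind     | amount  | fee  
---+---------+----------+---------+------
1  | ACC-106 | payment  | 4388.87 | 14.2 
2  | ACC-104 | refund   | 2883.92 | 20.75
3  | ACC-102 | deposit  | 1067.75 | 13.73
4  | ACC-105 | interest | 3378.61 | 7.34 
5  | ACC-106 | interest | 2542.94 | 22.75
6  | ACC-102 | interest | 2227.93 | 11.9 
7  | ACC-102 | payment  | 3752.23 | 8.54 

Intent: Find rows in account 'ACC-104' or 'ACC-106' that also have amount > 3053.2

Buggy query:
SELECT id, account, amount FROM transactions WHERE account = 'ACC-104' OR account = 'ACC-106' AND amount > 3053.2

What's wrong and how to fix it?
Bug: AND binds tighter than OR, so this parses as account = 'ACC-104' OR (account = 'ACC-106' AND amount > 3053.2)

Fix: Group the OR with parentheses (or use IN), then AND the threshold

Corrected query:
SELECT id, account, amount FROM transactions WHERE (account = 'ACC-104' OR account = 'ACC-106') AND amount > 3053.2

Result:
id | account | amount 
---+---------+--------
1  | ACC-106 | 4388.87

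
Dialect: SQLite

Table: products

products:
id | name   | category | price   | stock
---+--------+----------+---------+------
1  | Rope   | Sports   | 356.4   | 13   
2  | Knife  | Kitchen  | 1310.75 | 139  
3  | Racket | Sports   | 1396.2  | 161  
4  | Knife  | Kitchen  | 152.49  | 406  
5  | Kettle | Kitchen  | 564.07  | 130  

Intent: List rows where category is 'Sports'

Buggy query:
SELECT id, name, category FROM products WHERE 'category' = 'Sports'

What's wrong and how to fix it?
Bug: 'category' in single quotes is a string literal, not the column; the comparison is literal-vs-literal and never true

Fix: Reference the column as category without single quotes

Corrected query:
SELECT id, name, category FROM products WHERE category = 'Sports'

Result:
id | name   | category
---+--------+---------
1  | Rope   | Sports  
3  | Racket | Sports  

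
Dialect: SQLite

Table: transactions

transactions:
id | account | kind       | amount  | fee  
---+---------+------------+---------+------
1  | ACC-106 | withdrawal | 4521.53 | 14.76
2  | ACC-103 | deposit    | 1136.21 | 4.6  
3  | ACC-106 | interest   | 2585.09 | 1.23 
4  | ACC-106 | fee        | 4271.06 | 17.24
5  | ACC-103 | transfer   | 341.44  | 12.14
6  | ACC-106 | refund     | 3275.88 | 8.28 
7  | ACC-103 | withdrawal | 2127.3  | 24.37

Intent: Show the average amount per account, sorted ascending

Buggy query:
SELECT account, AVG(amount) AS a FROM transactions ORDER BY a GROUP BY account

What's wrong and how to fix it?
Bug: ORDER BY appears before GROUP BY; SQL clause order requires GROUP BY first

Fix: Move ORDER BY to the end, after GROUP BY

Corrected query:
SELECT account, AVG(amount) AS a FROM transactions GROUP BY account ORDER BY a

Result:
account | a      
--------+--------
ACC-103 | 1201.65
ACC-106 | 3663.39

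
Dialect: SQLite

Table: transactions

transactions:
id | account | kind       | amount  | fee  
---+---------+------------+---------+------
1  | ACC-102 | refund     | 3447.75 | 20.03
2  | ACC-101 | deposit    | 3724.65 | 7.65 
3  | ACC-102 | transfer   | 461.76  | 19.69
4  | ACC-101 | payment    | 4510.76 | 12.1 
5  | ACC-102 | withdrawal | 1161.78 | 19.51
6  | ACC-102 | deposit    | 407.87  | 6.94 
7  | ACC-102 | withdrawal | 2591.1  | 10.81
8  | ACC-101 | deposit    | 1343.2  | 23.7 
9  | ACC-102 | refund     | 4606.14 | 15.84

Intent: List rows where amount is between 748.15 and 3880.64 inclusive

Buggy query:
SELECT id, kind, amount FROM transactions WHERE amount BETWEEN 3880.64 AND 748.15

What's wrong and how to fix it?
Bug: The bounds are reversed; BETWEEN a AND b requires a <= b to match anything

Fix: Write BETWEEN 748.15 AND 3880.64

Corrected query:
SELECT id, kind, amount FROM transactions WHERE amount BETWEEN 748.15 AND 3880.64

Result:
id | kind       | amount 
---+------------+--------
1  | refund     | 3447.75
2  | deposit    | 3724.65
5  | withdrawal | 1161.78
7  | withdrawal | 2591.1 
8  | deposit    | 1343.2 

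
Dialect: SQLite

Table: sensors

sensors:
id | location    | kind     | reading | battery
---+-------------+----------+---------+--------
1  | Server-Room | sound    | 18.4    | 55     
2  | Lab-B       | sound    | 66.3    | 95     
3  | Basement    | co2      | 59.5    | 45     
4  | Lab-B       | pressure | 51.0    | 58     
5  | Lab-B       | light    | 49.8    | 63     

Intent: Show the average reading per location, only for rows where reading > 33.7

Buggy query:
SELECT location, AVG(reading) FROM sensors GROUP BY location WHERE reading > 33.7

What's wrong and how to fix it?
Bug: Row-level WHERE must come before GROUP BY in the clause order

Fix: Move the WHERE clause before GROUP BY

Corrected query:
SELECT location, AVG(reading) FROM sensors WHERE reading > 33.7 GROUP BY location

Result:
location | AVG(reading)
---------+-------------
Basement | 59.5        
Lab-B    | 55.7        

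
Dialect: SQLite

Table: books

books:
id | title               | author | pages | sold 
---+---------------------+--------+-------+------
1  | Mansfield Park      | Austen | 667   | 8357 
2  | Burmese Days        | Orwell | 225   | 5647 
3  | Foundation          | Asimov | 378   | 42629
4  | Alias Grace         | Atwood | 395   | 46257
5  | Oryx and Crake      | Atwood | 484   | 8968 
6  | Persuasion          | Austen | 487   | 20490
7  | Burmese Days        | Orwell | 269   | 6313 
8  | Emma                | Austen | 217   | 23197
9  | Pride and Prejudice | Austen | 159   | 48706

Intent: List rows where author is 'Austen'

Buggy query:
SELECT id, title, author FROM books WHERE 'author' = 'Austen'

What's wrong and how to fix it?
Bug: 'author' in single quotes is a string literal, not the column; the comparison is literal-vs-literal and never true

Fix: Reference the column as author without single quotes

Corrected query:
SELECT id, title, author FROM books WHERE author = 'Austen'

Result:
id | title               | author
---+---------------------+-------
1  | Mansfield Park      | Austen
6  | Persuasion          | Austen
8  | Emma                | Austen
9  | Pride and Prejudice | Austen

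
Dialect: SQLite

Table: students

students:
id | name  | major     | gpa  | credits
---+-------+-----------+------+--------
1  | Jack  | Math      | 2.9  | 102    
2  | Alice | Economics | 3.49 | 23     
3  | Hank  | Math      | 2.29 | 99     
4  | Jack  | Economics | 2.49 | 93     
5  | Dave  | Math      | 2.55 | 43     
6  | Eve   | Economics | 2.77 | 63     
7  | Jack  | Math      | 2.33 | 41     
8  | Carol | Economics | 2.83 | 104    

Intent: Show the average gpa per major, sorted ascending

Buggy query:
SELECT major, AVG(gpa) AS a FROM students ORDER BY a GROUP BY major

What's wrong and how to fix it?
Bug: ORDER BY appears before GROUP BY; SQL clause order requires GROUP BY first

Fix: Move ORDER BY to the end, after GROUP BY

Corrected query:
SELECT major, AVG(gpa) AS a FROM students GROUP BY major ORDER BY a

Result:
major     | a     
----------+-------
Math      | 2.5175
Economics | 2.895 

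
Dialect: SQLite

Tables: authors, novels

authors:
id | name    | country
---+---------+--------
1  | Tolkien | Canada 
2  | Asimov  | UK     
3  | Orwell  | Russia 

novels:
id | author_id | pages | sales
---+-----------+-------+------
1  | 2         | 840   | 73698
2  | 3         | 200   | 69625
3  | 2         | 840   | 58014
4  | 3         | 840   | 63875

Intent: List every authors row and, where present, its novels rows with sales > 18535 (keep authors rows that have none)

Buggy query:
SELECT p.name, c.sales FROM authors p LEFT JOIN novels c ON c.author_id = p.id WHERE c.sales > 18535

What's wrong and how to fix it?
Bug: Filtering c.sales in WHERE discards the NULL rows produced by LEFT JOIN, turning it into an inner join

Fix: Put 'c.sales > 18535' in the JOIN's ON clause instead of WHERE

Corrected query:
SELECT p.name, c.sales FROM authors p LEFT JOIN novels c ON c.author_id = p.id AND c.sales > 18535

Result:
name    | sales
--------+------
Tolkien | NULL 
Asimov  | 58014
Asimov  | 73698
Orwell  | 63875
Orwell  | 69625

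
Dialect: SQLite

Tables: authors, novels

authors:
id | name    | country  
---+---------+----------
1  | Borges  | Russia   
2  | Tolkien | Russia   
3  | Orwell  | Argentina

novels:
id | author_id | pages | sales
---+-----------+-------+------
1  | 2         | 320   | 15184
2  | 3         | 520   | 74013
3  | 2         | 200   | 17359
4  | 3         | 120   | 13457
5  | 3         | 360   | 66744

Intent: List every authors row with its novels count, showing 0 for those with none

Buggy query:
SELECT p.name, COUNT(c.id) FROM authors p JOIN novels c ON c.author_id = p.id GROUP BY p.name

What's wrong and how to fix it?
Bug: INNER JOIN drops authors rows that have no matching novels rows

Fix: Use LEFT JOIN so parents without children still appear (COUNT(c.id) gives 0)

Corrected query:
SELECT p.name, COUNT(c.id) FROM authors p LEFT JOIN novels c ON c.author_id = p.id GROUP BY p.name

Result:
name    | COUNT(c.id)
--------+------------
Borges  | 0          
Orwell  | 3          
Tolkien | 2          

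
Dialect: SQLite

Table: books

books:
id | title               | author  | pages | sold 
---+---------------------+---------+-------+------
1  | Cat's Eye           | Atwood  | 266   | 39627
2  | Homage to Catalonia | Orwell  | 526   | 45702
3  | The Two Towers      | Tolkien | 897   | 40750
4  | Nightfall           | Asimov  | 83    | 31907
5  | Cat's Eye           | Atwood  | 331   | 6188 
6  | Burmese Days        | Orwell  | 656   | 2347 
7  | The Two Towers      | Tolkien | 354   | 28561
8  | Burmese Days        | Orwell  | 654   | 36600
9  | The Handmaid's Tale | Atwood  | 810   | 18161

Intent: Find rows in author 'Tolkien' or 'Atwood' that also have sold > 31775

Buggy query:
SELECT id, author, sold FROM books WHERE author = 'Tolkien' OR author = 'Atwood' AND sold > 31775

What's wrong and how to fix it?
Bug: AND binds tighter than OR, so this parses as author = 'Tolkien' OR (author = 'Atwood' AND sold > 31775)

Fix: Group the OR with parentheses (or use IN), then AND the threshold

Corrected query:
SELECT id, author, sold FROM books WHERE (author = 'Tolkien' OR author = 'Atwood') AND sold > 31775

Result:
id | author  | sold 
---+---------+------
1  | Atwood  | 39627
3  | Tolkien | 40750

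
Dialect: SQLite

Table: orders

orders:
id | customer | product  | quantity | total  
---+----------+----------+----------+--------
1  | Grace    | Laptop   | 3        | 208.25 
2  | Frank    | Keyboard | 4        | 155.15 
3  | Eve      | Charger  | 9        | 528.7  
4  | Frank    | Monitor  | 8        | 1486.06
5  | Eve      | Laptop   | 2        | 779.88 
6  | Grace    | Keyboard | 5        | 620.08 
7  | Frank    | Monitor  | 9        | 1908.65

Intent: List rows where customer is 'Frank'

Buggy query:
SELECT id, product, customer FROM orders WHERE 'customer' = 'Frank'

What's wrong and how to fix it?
Bug: Single quotes denote string literals in SQL; the column name is being compared as a constant string

Fix: Remove the quotes around the column name (or use double quotes for an identifier)

Corrected query:
SELECT id, product, customer FROM orders WHERE customer = 'Frank'

Result:
id | product  | customer
---+----------+---------
2  | Keyboard | Frank   
4  | Monitor  | Frank   
7  | Monitor  | Frank   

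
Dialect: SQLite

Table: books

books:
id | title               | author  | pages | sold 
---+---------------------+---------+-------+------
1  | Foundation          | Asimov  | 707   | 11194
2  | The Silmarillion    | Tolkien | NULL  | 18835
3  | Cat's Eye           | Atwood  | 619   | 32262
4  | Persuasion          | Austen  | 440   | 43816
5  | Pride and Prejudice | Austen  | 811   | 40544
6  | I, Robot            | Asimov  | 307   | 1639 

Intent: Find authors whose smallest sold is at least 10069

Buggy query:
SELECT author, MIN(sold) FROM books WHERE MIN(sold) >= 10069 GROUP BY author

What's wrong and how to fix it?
Bug: MIN() in WHERE is a misuse of aggregate

Fix: Use HAVING for the per-group MIN condition

Corrected query:
SELECT author, MIN(sold) FROM books GROUP BY author HAVING MIN(sold) >= 10069

Result:
author  | MIN(sold)
--------+----------
Atwood  | 32262    
Austen  | 40544    
Tolkien | 18835    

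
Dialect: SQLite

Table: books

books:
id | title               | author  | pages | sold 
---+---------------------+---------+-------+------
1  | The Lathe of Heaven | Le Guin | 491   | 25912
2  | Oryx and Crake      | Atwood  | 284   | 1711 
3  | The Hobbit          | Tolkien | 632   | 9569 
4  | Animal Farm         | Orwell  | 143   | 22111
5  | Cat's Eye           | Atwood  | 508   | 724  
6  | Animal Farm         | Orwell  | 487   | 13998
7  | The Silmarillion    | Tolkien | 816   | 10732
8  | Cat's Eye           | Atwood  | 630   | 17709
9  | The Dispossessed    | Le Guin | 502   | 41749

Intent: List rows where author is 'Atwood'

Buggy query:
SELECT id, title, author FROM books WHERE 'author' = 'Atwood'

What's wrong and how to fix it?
Bug: 'author' in single quotes is a string literal, not the column; the comparison is literal-vs-literal and never true

Fix: Reference the column as author without single quotes

Corrected query:
SELECT id, title, author FROM books WHERE author = 'Atwood'

Result:
id | title          | author
---+----------------+-------
2  | Oryx and Crake | Atwood
5  | Cat's Eye      | Atwood
8  | Cat's Eye      | Atwood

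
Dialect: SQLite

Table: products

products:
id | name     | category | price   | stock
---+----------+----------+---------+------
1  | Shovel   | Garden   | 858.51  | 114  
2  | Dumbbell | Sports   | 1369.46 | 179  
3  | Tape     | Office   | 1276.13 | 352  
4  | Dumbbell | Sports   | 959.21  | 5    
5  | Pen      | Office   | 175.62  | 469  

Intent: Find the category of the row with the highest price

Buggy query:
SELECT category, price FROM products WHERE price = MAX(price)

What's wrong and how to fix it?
Bug: WHERE is evaluated per row; an aggregate over the whole table isn't defined there

Fix: Use a subquery: WHERE price = (SELECT MAX(price) FROM products)

Corrected query:
SELECT category, price FROM products WHERE price = (SELECT MAX(price) FROM products)

Result:
category | price  
---------+--------
Sports   | 1369.46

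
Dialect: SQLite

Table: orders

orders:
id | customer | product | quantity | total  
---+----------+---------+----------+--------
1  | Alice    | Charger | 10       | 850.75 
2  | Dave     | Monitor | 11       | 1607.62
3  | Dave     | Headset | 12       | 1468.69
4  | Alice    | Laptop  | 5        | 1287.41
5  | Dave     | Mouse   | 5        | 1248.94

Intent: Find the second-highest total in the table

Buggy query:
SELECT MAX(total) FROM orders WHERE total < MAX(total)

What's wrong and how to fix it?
Bug: MAX(total) on the right of the comparison is an aggregate-in-WHERE error

Fix: Compute the overall MAX in a subquery, then take MAX of rows below it

Corrected query:
SELECT MAX(total) FROM orders WHERE total < (SELECT MAX(total) FROM orders)

Result:
MAX(total)
----------
1468.69   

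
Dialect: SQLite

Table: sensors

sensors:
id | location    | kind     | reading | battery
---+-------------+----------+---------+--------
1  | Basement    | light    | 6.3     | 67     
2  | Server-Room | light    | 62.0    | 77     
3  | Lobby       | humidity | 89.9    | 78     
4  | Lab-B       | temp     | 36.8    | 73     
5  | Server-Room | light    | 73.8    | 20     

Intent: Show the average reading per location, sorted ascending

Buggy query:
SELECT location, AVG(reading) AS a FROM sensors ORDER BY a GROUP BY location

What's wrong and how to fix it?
Bug: ORDER BY appears before GROUP BY; SQL clause order requires GROUP BY first

Fix: Reorder: SELECT … FROM … GROUP BY … ORDER BY …

Corrected query:
SELECT location, AVG(reading) AS a FROM sensors GROUP BY location ORDER BY a

Result:
location    | a   
------------+-----
Basement    | 6.3 
Lab-B       | 36.8
Server-Room | 67.9
Lobby       | 89.9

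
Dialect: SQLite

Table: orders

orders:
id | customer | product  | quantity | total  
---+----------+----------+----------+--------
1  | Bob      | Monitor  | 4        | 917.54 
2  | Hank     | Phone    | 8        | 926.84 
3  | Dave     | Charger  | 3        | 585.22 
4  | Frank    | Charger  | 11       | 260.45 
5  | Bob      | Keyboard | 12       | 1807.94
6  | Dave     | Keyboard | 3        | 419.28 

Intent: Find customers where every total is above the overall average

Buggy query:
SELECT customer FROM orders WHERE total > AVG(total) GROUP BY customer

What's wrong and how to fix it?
Bug: AVG() is an aggregate; it can't sit directly in WHERE

Fix: Use a subquery for AVG and a HAVING MIN(...) filter so the condition holds for every row in the group

Corrected query:
SELECT customer FROM orders GROUP BY customer HAVING MIN(total) > (SELECT AVG(total) FROM orders)

Result:
customer
--------
Bob     
Hank    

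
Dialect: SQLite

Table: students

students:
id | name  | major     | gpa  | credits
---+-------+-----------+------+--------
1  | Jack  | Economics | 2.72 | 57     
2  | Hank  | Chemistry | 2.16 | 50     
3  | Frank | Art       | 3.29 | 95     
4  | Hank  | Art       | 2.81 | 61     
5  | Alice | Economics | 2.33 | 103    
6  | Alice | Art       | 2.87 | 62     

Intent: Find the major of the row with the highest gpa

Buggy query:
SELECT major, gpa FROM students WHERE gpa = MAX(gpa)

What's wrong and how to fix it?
Bug: MAX(gpa) is an aggregate and cannot be used directly in WHERE

Fix: Wrap MAX in a scalar subquery so WHERE compares against a single value

Corrected query:
SELECT major, gpa FROM students WHERE gpa = (SELECT MAX(gpa) FROM students)

Result:
major | gpa 
------+-----
Art   | 3.29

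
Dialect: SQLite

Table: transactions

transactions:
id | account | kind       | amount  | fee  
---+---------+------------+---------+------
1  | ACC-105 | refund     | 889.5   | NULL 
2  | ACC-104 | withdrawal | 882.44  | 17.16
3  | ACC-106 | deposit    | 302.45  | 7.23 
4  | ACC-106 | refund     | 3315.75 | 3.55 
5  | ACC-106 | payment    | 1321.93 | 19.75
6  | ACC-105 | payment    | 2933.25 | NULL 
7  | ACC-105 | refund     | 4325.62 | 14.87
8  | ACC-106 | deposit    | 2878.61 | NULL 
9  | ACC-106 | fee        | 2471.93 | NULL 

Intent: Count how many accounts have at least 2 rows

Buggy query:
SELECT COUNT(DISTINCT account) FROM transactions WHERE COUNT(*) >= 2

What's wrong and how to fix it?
Bug: WHERE filters individual rows, not groups, so a group-level COUNT is invalid there

Fix: Use a subquery that GROUPs and filters with HAVING, then count its rows

Corrected query:
SELECT COUNT(*) FROM (SELECT account FROM transactions GROUP BY account HAVING COUNT(*) >= 2)

Result:
COUNT(*)
--------
2       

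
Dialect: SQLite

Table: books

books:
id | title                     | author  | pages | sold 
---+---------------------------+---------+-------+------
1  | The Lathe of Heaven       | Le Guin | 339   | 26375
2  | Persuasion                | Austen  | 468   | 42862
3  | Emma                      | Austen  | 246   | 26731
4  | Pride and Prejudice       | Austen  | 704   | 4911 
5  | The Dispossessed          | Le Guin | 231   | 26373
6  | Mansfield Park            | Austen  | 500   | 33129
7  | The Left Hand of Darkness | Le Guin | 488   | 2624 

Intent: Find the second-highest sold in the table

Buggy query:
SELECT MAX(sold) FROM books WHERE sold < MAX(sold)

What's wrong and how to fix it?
Bug: The inner MAX is an aggregate inside WHERE, which is not allowed

Fix: Put the inner MAX in a scalar subquery

Corrected query:
SELECT MAX(sold) FROM books WHERE sold < (SELECT MAX(sold) FROM books)

Result:
MAX(sold)
---------
33129    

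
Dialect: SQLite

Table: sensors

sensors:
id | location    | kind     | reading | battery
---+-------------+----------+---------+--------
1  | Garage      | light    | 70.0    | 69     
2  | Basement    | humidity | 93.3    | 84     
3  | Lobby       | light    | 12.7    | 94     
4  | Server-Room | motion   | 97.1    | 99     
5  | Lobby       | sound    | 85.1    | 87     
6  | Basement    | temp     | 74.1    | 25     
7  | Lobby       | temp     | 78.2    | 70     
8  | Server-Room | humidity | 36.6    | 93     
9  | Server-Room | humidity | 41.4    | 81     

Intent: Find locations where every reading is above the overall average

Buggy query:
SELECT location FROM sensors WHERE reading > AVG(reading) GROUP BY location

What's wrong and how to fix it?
Bug: AVG() is an aggregate; it can't sit directly in WHERE

Fix: Use a subquery for AVG and a HAVING MIN(...) filter so the condition holds for every row in the group

Corrected query:
SELECT location FROM sensors GROUP BY location HAVING MIN(reading) > (SELECT AVG(reading) FROM sensors)

Result:
location
--------
Basement
Garage  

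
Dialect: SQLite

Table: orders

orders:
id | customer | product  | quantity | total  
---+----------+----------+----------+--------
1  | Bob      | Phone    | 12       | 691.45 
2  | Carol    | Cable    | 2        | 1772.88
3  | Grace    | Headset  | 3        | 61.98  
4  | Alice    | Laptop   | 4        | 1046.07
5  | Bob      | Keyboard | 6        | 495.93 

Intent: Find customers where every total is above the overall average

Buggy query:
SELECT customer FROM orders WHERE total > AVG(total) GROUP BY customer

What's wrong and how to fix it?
Bug: AVG() is an aggregate; it can't sit directly in WHERE

Fix: Compute the overall average in a scalar subquery and compare each group's MIN against it in HAVING

Corrected query:
SELECT customer FROM orders GROUP BY customer HAVING MIN(total) > (SELECT AVG(total) FROM orders)

Result:
customer
--------
Alice   
Carol   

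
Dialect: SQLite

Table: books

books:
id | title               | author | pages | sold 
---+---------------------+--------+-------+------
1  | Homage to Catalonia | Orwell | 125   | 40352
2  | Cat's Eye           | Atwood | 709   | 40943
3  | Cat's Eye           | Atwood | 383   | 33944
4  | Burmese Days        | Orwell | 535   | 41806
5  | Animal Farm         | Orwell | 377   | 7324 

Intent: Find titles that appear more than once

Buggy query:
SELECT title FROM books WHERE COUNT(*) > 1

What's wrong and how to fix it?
Bug: WHERE can't reference COUNT(*); aggregates are computed after WHERE

Fix: GROUP BY title, then filter groups with HAVING COUNT(*) > 1

Corrected query:
SELECT title FROM books GROUP BY title HAVING COUNT(*) > 1

Result:
title    
---------
Cat's Eye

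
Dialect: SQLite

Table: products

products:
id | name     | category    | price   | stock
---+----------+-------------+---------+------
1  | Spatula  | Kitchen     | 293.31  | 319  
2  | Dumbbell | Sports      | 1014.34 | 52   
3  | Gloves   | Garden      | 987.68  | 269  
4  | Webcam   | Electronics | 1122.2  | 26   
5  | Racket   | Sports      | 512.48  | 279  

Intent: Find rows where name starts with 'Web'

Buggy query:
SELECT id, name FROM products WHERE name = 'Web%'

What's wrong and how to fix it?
Bug: Wildcards only work with LIKE; '=' treats '%' as a literal character

Fix: Replace '=' with LIKE so 'Web%' is treated as a pattern

Corrected query:
SELECT id, name FROM products WHERE name LIKE 'Web%'

Result:
id | name  
---+-------
4  | Webcam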